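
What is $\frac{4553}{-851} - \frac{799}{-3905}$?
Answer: $- \frac{17099516}{3323155} \approx -5.1456$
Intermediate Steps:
$\frac{4553}{-851} - \frac{799}{-3905} = 4553 \left(- \frac{1}{851}\right) - - \frac{799}{3905} = - \frac{4553}{851} + \frac{799}{3905} = - \frac{17099516}{3323155}$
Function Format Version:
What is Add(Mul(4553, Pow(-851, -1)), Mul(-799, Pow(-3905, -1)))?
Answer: Rational(-17099516, 3323155) ≈ -5.1456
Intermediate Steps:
Add(Mul(4553, Pow(-851, -1)), Mul(-799, Pow(-3905, -1))) = Add(Mul(4553, Rational(-1, 851)), Mul(-799, Rational(-1, 3905))) = Add(Rational(-4553, 851), Rational(799, 3905)) = Rational(-17099516, 3323155)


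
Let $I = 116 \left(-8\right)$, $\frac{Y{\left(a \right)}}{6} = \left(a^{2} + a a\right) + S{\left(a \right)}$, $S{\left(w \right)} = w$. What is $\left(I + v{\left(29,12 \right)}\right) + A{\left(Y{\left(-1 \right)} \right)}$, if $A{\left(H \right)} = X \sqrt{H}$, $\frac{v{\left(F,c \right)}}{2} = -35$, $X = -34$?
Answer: $-998 - 34 \sqrt{6} \approx -1081.3$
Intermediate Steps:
$Y{\left(a \right)} = 6 a + 12 a^{2}$ ($Y{\left(a \right)} = 6 \left(\left(a^{2} + a a\right) + a\right) = 6 \left(\left(a^{2} + a^{2}\right) + a\right) = 6 \left(2 a^{2} + a\right) = 6 \left(a + 2 a^{2}\right) = 6 a + 12 a^{2}$)
$I = -928$
$v{\left(F,c \right)} = -70$ ($v{\left(F,c \right)} = 2 \left(-35\right) = -70$)
$A{\left(H \right)} = - 34 \sqrt{H}$
$\left(I + v{\left(29,12 \right)}\right) + A{\left(Y{\left(-1 \right)} \right)} = \left(-928 - 70\right) - 34 \sqrt{6 \left(-1\right) \left(1 + 2 \left(-1\right)\right)} = -998 - 34 \sqrt{6 \left(-1\right) \left(1 - 2\right)} = -998 - 34 \sqrt{6 \left(-1\right) \left(-1\right)} = -998 - 34 \sqrt{6}$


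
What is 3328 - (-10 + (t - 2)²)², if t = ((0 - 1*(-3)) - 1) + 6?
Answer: 2652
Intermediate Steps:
t = 8 (t = ((0 + 3) - 1) + 6 = (3 - 1) + 6 = 2 + 6 = 8)
3328 - (-10 + (t - 2)²)² = 3328 - (-10 + (8 - 2)²)² = 3328 - (-10 + 6²)² = 3328 - (-10 + 36)² = 3328 - 1*26² = 3328 - 1*676 = 3328 - 676 = 2652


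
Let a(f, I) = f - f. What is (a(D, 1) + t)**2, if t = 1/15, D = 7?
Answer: 1/225 ≈ 0.0044444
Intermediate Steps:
a(f, I) = 0
t = 1/15 ≈ 0.066667
(a(D, 1) + t)**2 = (0 + 1/15)**2 = (1/15)**2 = 1/225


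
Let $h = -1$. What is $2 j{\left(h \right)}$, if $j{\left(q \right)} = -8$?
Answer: $-16$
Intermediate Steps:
$2 j{\left(h \right)} = 2 \left(-8\right) = -16$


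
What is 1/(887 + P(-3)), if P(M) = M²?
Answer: 1/896 ≈ 0.0011161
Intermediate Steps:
1/(887 + P(-3)) = 1/(887 + (-3)²) = 1/(887 + 9) = 1/896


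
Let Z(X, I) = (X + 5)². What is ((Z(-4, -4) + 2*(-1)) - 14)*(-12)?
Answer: 180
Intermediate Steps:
Z(X, I) = (5 + X)²
((Z(-4, -4) + 2*(-1)) - 14)*(-12) = (((5 - 4)² + 2*(-1)) - 14)*(-12) = ((1² - 2) - 14)*(-12) = ((1 - 2) - 14)*(-12) = (-1 - 14)*(-12) = -15*(-12) = 180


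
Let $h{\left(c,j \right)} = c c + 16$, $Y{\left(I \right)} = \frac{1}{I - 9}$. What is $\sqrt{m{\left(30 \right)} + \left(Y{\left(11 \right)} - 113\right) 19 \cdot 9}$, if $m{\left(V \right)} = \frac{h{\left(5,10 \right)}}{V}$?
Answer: $\frac{i \sqrt{4328130}}{15} \approx 138.69 i$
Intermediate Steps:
$Y{\left(I \right)} = \frac{1}{-9 + I}$
$h{\left(c,j \right)} = 16 + c^{2}$ ($h{\left(c,j \right)} = c^{2} + 16 = 16 + c^{2}$)
$m{\left(V \right)} = \frac{41}{V}$ ($m{\left(V \right)} = \frac{16 + 5^{2}}{V} = \frac{16 + 25}{V} = \frac{41}{V}$)
$\sqrt{m{\left(30 \right)} + \left(Y{\left(11 \right)} - 113\right) 19 \cdot 9} = \sqrt{\frac{41}{30} + \left(\frac{1}{-9 + 11} - 113\right) 19 \cdot 9} = \sqrt{41 \cdot \frac{1}{30} + \left(\frac{1}{2} - 113\right) 171} = \sqrt{\frac{41}{30} + \left(\frac{1}{2} - 113\right) 171} = \sqrt{\frac{41}{30} - \frac{38475}{2}} = \sqrt{- \frac{288542}{15}} = \frac{i \sqrt{4328130}}{15}$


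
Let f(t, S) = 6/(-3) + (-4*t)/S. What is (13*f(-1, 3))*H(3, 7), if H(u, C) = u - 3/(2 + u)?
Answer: -104/5 ≈ -20.800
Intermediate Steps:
f(t, S) = -2 - 4*t/S (f(t, S) = 6*(-⅓) - 4*t/S = -2 - 4*t/S)
(13*f(-1, 3))*H(3, 7) = (13*(-2 - 4*(-1)/3))*((-3 + 3² + 2*3)/(2 + 3)) = (13*(-2 - 4*(-1)*⅓))*((-3 + 9 + 6)/5) = (13*(-2 + 4/3))*((⅕)*12) = (13*(-⅔))*(12/5) = -26/3*12/5 = -104/5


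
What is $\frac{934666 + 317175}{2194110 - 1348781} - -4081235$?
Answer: $\frac{3449987553156}{845329} \approx 4.0812 \cdot 10^{6}$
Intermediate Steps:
$\frac{934666 + 317175}{2194110 - 1348781} - -4081235 = \frac{1251841}{845329} + 4081235 = \frac{3449987553156}{845329}$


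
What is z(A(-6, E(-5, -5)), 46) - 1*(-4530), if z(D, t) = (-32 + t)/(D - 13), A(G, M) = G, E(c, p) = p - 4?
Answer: 86056/19 ≈ 4529.3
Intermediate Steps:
E(c, p) = -4 + p
z(D, t) = (-32 + t)/(-13 + D)
z(A(-6, E(-5, -5)), 46) - 1*(-4530) = (-32 + 46)/(-13 - 6) - 1*(-4530) = 14/(-19) + 4530 = -1/19*14 + 4530 = -14/19 + 4530 = 86056/19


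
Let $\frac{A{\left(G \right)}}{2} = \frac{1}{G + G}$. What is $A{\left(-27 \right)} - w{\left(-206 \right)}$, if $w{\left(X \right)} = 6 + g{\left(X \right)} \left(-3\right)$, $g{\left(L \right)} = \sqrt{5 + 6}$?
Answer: $- \frac{163}{27} + 3 \sqrt{11} \approx 3.9128$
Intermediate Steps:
$A{\left(G \right)} = \frac{1}{G}$ ($A{\left(G \right)} = \frac{2}{G + G} = \frac{2}{2 G} = 2 \frac{1}{2 G} = \frac{1}{G}$)
$g{\left(L \right)} = \sqrt{11}$
$w{\left(X \right)} = 6 - 3 \sqrt{11}$ ($w{\left(X \right)} = 6 + \sqrt{11} \left(-3\right) = 6 - 3 \sqrt{11}$)
$A{\left(-27 \right)} - w{\left(-206 \right)} = \frac{1}{-27} - \left(6 - 3 \sqrt{11}\right) = - \frac{1}{27} - \left(6 - 3 \sqrt{11}\right) = - \frac{163}{27} + 3 \sqrt{11}$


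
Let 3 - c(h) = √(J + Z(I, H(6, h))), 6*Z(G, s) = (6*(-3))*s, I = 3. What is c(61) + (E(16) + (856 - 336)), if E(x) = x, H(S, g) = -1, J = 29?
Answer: 539 - 4*√2 ≈ 533.34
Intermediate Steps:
Z(G, s) = -3*s (Z(G, s) = ((6*(-3))*s)/6 = (-18*s)/6 = -3*s)
c(h) = 3 - 4*√2 (c(h) = 3 - √(29 - 3*(-1)) = 3 - √(29 + 3) = 3 - √32 = 3 - 4*√2)
c(61) + (E(16) + (856 - 336)) = (3 - 4*√2) + (16 + (856 - 336)) = (3 - 4*√2) + (16 + 520) = (3 - 4*√2) + 536 = 539 - 4*√2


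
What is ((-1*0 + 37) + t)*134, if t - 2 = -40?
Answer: -134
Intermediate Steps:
t = -38 (t = 2 - 40 = -38)
((-1*0 + 37) + t)*134 = ((-1*0 + 37) - 38)*134 = ((0 + 37) - 38)*134 = (37 - 38)*134 = -1*134 = -134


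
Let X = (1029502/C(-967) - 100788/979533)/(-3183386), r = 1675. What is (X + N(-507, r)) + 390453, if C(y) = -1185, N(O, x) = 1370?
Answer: 80434829352225515252/205283582883585 ≈ 3.9182e+5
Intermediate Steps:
X = 56030589797/205283582883585 (X = (1029502/(-1185) - 100788/979533)/(-3183386) = (1029502*(-1/1185) - 100788*1/979533)*(-1/3183386) = (-1029502/1185 - 33596/326511)*(-1/3183386) = -112061179594/128971845*(-1/3183386) = 56030589797/205283582883585 ≈ 0.00027294)
(X + N(-507, r)) + 390453 = (56030589797/205283582883585 + 1370) + 390453 = 281238564581101247/205283582883585 + 390453 = 80434829352225515252/205283582883585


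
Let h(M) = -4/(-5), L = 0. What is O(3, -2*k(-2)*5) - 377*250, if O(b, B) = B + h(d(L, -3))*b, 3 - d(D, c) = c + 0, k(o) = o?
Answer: -471138/5 ≈ -94228.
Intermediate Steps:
d(D, c) = 3 - c (d(D, c) = 3 - (c + 0) = 3 - c)
h(M) = ⅘ (h(M) = -4*(-⅕) = ⅘)
O(b, B) = B + 4*b/5
O(3, -2*k(-2)*5) - 377*250 = (-2*(-2)*5 + (⅘)*3) - 377*250 = (4*5 + 12/5) - 94250 = (20 + 12/5) - 94250 = 112/5 - 94250 = -471138/5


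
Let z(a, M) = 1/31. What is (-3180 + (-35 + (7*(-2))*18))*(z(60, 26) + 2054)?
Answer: -220761225/31 ≈ -7.1213e+6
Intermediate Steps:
z(a, M) = 1/31
(-3180 + (-35 + (7*(-2))*18))*(z(60, 26) + 2054) = (-3180 + (-35 + (7*(-2))*18))*(1/31 + 2054) = (-3180 + (-35 - 14*18))*(63675/31) = (-3180 + (-35 - 252))*(63675/31) = (-3180 - 287)*(63675/31) = -3467*63675/31 = -220761225/31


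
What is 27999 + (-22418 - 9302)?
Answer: -3721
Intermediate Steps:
27999 + (-22418 - 9302) = 27999 - 31720 = -3721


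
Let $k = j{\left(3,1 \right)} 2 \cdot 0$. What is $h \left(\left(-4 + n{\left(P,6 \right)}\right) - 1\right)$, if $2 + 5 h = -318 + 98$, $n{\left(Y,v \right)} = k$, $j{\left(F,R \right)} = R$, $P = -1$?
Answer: $222$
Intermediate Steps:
$k = 0$ ($k = 1 \cdot 2 \cdot 0 = 2 \cdot 0 = 0$)
$n{\left(Y,v \right)} = 0$
$h = - \frac{222}{5}$ ($h = - \frac{2}{5} + \frac{-318 + 98}{5} = - \frac{2}{5} + \frac{1}{5} \left(-220\right) = - \frac{2}{5} - 44 = - \frac{222}{5} \approx -44.4$)
$h \left(\left(-4 + n{\left(P,6 \right)}\right) - 1\right) = - \frac{222 \left(\left(-4 + 0\right) - 1\right)}{5} = - \frac{222 \left(-4 - 1\right)}{5} = \left(- \frac{222}{5}\right) \left(-5\right) = 222$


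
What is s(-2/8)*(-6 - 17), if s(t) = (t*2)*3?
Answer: 69/2 ≈ 34.500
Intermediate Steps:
s(t) = 6*t (s(t) = (2*t)*3 = 6*t)
s(-2/8)*(-6 - 17) = (6*(-2/8))*(-6 - 17) = (6*(-2*⅛))*(-23) = (6*(-¼))*(-23) = -3/2*(-23) = 69/2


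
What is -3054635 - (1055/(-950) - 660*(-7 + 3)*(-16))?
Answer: -572354839/190 ≈ -3.0124e+6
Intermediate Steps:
-3054635 - (1055/(-950) - 660*(-7 + 3)*(-16)) = -3054635 - (1055*(-1/950) - (-2640)*(-16)) = -3054635 - (-211/190 - 660*64) = -3054635 - (-211/190 - 42240) = -3054635 - 1*(-8025811/190) = -3054635 + 8025811/190 = -572354839/190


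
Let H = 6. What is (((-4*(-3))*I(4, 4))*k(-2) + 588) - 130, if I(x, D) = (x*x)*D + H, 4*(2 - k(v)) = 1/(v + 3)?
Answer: 1928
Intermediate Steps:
k(v) = 2 - 1/(4*(3 + v)) (k(v) = 2 - 1/(4*(v + 3)) = 2 - 1/(4*(3 + v)))
I(x, D) = 6 + D*x**2 (I(x, D) = (x*x)*D + 6 = x**2*D + 6 = D*x**2 + 6 = 6 + D*x**2)
(((-4*(-3))*I(4, 4))*k(-2) + 588) - 130 = (((-4*(-3))*(6 + 4*4**2))*((23 + 8*(-2))/(4*(3 - 2))) + 588) - 130 = ((12*(6 + 4*16))*((1/4)*(23 - 16)/1) + 588) - 130 = ((12*(6 + 64))*((1/4)*1*7) + 588) - 130 = ((12*70)*(7/4) + 588) - 130 = (840*(7/4) + 588) - 130 = (1470 + 588) - 130 = 2058 - 130 = 1928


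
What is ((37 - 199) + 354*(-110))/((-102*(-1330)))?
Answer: -49/170 ≈ -0.28824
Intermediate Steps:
((37 - 199) + 354*(-110))/((-102*(-1330))) = (-162 - 38940)/((-1*(-135660))) = -39102/135660 = -39102*1/135660 = -49/170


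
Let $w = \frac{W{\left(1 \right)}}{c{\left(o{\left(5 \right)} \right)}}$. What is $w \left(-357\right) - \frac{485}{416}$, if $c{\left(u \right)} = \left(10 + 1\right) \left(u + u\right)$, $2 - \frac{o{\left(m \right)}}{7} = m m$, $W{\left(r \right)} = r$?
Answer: $- \frac{112097}{105248} \approx -1.0651$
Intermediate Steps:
$o{\left(m \right)} = 14 - 7 m^{2}$ ($o{\left(m \right)} = 14 - 7 m m = 14 - 7 m^{2}$)
$c{\left(u \right)} = 22 u$ ($c{\left(u \right)} = 11 \cdot 2 u = 22 u$)
$w = - \frac{1}{3542}$ ($w = 1 \frac{1}{22 \left(14 - 7 \cdot 5^{2}\right)} = 1 \frac{1}{22 \left(14 - 175\right)} = 1 \frac{1}{22 \left(-161\right)} = 1 \frac{1}{-3542} = 1 \left(- \frac{1}{3542}\right) = - \frac{1}{3542} \approx -0.00028233$)
$w \left(-357\right) - \frac{485}{416} = \left(- \frac{1}{3542}\right) \left(-357\right) - \frac{485}{416} = \frac{51}{506} - \frac{485}{416} = - \frac{112097}{105248}$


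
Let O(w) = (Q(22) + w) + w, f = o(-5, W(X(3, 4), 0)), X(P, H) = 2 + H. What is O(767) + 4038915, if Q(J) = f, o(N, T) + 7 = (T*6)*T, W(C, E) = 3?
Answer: 4040496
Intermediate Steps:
o(N, T) = -7 + 6*T² (o(N, T) = -7 + (T*6)*T = -7 + (6*T)*T = -7 + 6*T²)
f = 47 (f = -7 + 6*3² = -7 + 6*9 = -7 + 54 = 47)
Q(J) = 47
O(w) = 47 + 2*w (O(w) = (47 + w) + w = 47 + 2*w)
O(767) + 4038915 = (47 + 2*767) + 4038915 = (47 + 1534) + 4038915 = 1581 + 4038915 = 4040496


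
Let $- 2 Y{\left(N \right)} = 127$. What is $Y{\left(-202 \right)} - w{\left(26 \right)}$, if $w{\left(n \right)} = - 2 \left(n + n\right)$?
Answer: $\frac{81}{2} \approx 40.5$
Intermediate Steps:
$w{\left(n \right)} = - 4 n$ ($w{\left(n \right)} = - 2 \cdot 2 n = - 4 n$)
$Y{\left(N \right)} = - \frac{127}{2}$ ($Y{\left(N \right)} = \left(- \frac{1}{2}\right) 127 = - \frac{127}{2}$)
$Y{\left(-202 \right)} - w{\left(26 \right)} = - \frac{127}{2} - \left(-4\right) 26 = - \frac{127}{2} - -104 = - \frac{127}{2} + 104 = \frac{81}{2}$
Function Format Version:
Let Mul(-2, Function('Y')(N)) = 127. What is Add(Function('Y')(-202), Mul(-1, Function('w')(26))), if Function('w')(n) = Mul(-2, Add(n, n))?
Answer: Rational(81, 2) ≈ 40.500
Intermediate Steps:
Function('w')(n) = Mul(-4, n) (Function('w')(n) = Mul(-2, Mul(2, n)) = Mul(-4, n))
Function('Y')(N) = Rational(-127, 2) (Function('Y')(N) = Mul(Rational(-1, 2), 127) = Rational(-127, 2))
Add(Function('Y')(-202), Mul(-1, Function('w')(26))) = Add(Rational(-127, 2), Mul(-1, Mul(-4, 26))) = Add(Rational(-127, 2), Mul(-1, -104)) = Add(Rational(-127, 2), 104) = Rational(81, 2)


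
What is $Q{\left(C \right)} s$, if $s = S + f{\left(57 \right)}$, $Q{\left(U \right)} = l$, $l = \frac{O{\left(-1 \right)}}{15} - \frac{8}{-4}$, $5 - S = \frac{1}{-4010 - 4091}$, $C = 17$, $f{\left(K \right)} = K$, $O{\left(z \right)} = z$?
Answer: $\frac{4855209}{40505} \approx 119.87$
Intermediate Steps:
$S = \frac{40506}{8101}$ ($S = 5 - \frac{1}{-4010 - 4091} = 5 - \frac{1}{-8101} = 5 - - \frac{1}{8101} = 5 + \frac{1}{8101} = \frac{40506}{8101} \approx 5.0001$)
$l = \frac{29}{15}$ ($l = - \frac{1}{15} - \frac{8}{-4} = \left(-1\right) \frac{1}{15} - -2 = - \frac{1}{15} + 2 = \frac{29}{15} \approx 1.9333$)
$Q{\left(U \right)} = \frac{29}{15}$
$s = \frac{502263}{8101}$ ($s = \frac{40506}{8101} + 57 = \frac{502263}{8101} \approx 62.0$)
$Q{\left(C \right)} s = \frac{29}{15} \cdot \frac{502263}{8101} = \frac{4855209}{40505}$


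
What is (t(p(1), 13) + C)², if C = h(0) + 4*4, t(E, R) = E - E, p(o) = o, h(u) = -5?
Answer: 121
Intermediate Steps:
t(E, R) = 0
C = 11 (C = -5 + 4*4 = -5 + 16 = 11)
(t(p(1), 13) + C)² = (0 + 11)² = 11² = 121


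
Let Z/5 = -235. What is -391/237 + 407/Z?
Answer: -555884/278475 ≈ -1.9962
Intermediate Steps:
Z = -1175 (Z = 5*(-235) = -1175)
-391/237 + 407/Z = -391/237 + 407/(-1175) = -391*1/237 + 407*(-1/1175) = -391/237 - 407/1175 = -555884/278475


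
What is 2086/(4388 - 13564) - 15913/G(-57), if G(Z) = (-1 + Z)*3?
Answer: 36413681/399156 ≈ 91.227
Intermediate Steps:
G(Z) = -3 + 3*Z
2086/(4388 - 13564) - 15913/G(-57) = 2086/(4388 - 13564) - 15913/(-3 + 3*(-57)) = 2086/(-9176) - 15913/(-3 - 171) = 2086*(-1/9176) - 15913/(-174) = -1043/4588 - 15913*(-1/174) = -1043/4588 + 15913/174 = 36413681/399156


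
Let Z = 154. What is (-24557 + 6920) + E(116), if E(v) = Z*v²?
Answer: 2054587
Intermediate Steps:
E(v) = 154*v²
(-24557 + 6920) + E(116) = (-24557 + 6920) + 154*116² = -17637 + 154*13456 = -17637 + 2072224 = 2054587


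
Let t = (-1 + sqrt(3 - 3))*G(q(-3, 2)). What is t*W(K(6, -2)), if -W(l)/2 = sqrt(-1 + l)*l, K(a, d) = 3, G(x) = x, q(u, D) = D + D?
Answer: 24*sqrt(2) ≈ 33.941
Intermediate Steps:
q(u, D) = 2*D
W(l) = -2*l*sqrt(-1 + l) (W(l) = -2*sqrt(-1 + l)*l = -2*l*sqrt(-1 + l))
t = -4 (t = (-1 + sqrt(3 - 3))*(2*2) = (-1 + sqrt(0))*4 = (-1 + 0)*4 = -1*4 = -4)
t*W(K(6, -2)) = -(-8)*3*sqrt(-1 + 3) = -(-8)*3*sqrt(2) = -(-24)*sqrt(2) = 24*sqrt(2)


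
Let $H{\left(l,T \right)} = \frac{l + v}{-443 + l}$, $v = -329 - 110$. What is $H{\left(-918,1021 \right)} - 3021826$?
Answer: $- \frac{4112703829}{1361} \approx -3.0218 \cdot 10^{6}$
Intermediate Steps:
$v = -439$ ($v = -329 - 110 = -439$)
$H{\left(l,T \right)} = \frac{-439 + l}{-443 + l}$ ($H{\left(l,T \right)} = \frac{l - 439}{-443 + l} = \frac{-439 + l}{-443 + l}$)
$H{\left(-918,1021 \right)} - 3021826 = \frac{-439 - 918}{-443 - 918} - 3021826 = \frac{1}{-1361} \left(-1357\right) - 3021826 = \left(- \frac{1}{1361}\right) \left(-1357\right) - 3021826 = \frac{1357}{1361} - 3021826 = - \frac{4112703829}{1361}$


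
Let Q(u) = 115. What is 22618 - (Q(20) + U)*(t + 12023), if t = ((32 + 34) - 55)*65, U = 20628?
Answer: -264201716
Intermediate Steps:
t = 715 (t = (66 - 55)*65 = 11*65 = 715)
22618 - (Q(20) + U)*(t + 12023) = 22618 - (115 + 20628)*(715 + 12023) = 22618 - 20743*12738 = 22618 - 1*264224334 = 22618 - 264224334 = -264201716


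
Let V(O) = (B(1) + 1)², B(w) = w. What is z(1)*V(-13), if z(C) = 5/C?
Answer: 20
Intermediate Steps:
V(O) = 4 (V(O) = (1 + 1)² = 2² = 4)
z(1)*V(-13) = (5/1)*4 = (5*1)*4 = 5*4 = 20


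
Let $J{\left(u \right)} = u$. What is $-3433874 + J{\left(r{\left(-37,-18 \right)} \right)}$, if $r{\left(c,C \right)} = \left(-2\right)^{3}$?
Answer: $-3433882$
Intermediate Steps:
$r{\left(c,C \right)} = -8$
$-3433874 + J{\left(r{\left(-37,-18 \right)} \right)} = -3433874 - 8 = -3433882$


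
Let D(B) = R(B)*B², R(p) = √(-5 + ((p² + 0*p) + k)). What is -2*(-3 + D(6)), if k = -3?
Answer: 6 - 144*√7 ≈ -374.99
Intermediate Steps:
R(p) = √(-8 + p²) (R(p) = √(-5 + ((p² + 0*p) - 3)) = √(-5 + ((p² + 0) - 3)) = √(-5 + (p² - 3)) = √(-5 + (-3 + p²)) = √(-8 + p²))
D(B) = B²*√(-8 + B²) (D(B) = √(-8 + B²)*B² = B²*√(-8 + B²))
-2*(-3 + D(6)) = -2*(-3 + 6²*√(-8 + 6²)) = -2*(-3 + 36*√(-8 + 36)) = -2*(-3 + 36*√28) = -2*(-3 + 36*(2*√7)) = -2*(-3 + 72*√7) = 6 - 144*√7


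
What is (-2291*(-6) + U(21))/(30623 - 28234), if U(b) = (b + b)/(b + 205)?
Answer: 1553319/269957 ≈ 5.7540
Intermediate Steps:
U(b) = 2*b/(205 + b) (U(b) = (2*b)/(205 + b) = 2*b/(205 + b))
(-2291*(-6) + U(21))/(30623 - 28234) = (-2291*(-6) + 2*21/(205 + 21))/(30623 - 28234) = (13746 + 2*21/226)/2389 = (13746 + 2*21*(1/226))*(1/2389) = (13746 + 21/113)*(1/2389) = (1553319/113)*(1/2389) = 1553319/269957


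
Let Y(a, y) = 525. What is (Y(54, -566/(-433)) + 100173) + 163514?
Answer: 264212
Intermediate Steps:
(Y(54, -566/(-433)) + 100173) + 163514 = (525 + 100173) + 163514 = 100698 + 163514 = 264212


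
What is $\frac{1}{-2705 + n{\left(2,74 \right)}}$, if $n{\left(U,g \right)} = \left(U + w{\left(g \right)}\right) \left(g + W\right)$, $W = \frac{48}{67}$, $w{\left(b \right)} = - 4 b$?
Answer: $- \frac{67}{1652999} \approx -4.0532 \cdot 10^{-5}$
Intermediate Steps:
$W = \frac{48}{67}$ ($W = 48 \cdot \frac{1}{67} = \frac{48}{67} \approx 0.71642$)
$n{\left(U,g \right)} = \left(\frac{48}{67} + g\right) \left(U - 4 g\right)$ ($n{\left(U,g \right)} = \left(U - 4 g\right) \left(g + \frac{48}{67}\right) = \left(U - 4 g\right) \left(\frac{48}{67} + g\right) = \left(\frac{48}{67} + g\right) \left(U - 4 g\right)$)
$\frac{1}{-2705 + n{\left(2,74 \right)}} = \frac{1}{-2705 + \left(- 4 \cdot 74^{2} - \frac{14208}{67} + \frac{48}{67} \cdot 2 + 2 \cdot 74\right)} = \frac{1}{-2705 + \left(\left(-4\right) 5476 - \frac{14208}{67} + \frac{96}{67} + 148\right)} = \frac{1}{-2705 + \left(-21904 - \frac{14208}{67} + \frac{96}{67} + 148\right)} = \frac{1}{-2705 - \frac{1471764}{67}} = \frac{1}{- \frac{1652999}{67}} = - \frac{67}{1652999}$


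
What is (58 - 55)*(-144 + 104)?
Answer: -120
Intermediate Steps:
(58 - 55)*(-144 + 104) = 3*(-40) = -120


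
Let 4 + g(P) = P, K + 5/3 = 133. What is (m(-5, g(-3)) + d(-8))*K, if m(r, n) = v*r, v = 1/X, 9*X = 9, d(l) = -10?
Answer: -1970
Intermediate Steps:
K = 394/3 (K = -5/3 + 133 = 394/3 ≈ 131.33)
g(P) = -4 + P
X = 1 (X = (1/9)*9 = 1)
v = 1 (v = 1/1 = 1)
m(r, n) = r (m(r, n) = 1*r = r)
(m(-5, g(-3)) + d(-8))*K = (-5 - 10)*(394/3) = -15*394/3 = -1970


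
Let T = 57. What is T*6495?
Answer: 370215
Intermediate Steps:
T*6495 = 57*6495 = 370215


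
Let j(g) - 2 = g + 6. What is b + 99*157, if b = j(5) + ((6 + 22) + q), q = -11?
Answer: 15573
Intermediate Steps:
j(g) = 8 + g (j(g) = 2 + (g + 6) = 2 + (6 + g) = 8 + g)
b = 30 (b = (8 + 5) + ((6 + 22) - 11) = 13 + (28 - 11) = 13 + 17 = 30)
b + 99*157 = 30 + 99*157 = 30 + 15543 = 15573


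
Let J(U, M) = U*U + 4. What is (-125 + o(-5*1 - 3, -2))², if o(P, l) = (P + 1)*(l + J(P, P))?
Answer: 344569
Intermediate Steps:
J(U, M) = 4 + U² (J(U, M) = U² + 4 = 4 + U²)
o(P, l) = (1 + P)*(4 + l + P²) (o(P, l) = (P + 1)*(l + (4 + P²)) = (1 + P)*(4 + l + P²))
(-125 + o(-5*1 - 3, -2))² = (-125 + (4 - 2 + (-5*1 - 3)² + (-5*1 - 3)*(-2) + (-5*1 - 3)*(4 + (-5*1 - 3)²)))² = (-125 + (4 - 2 + (-5 - 3)² + (-5 - 3)*(-2) + (-5 - 3)*(4 + (-5 - 3)²)))² = (-125 + (4 - 2 + (-8)² - 8*(-2) - 8*(4 + (-8)²)))² = (-125 + (4 - 2 + 64 + 16 - 8*(4 + 64)))² = (-125 + (4 - 2 + 64 + 16 - 8*68))² = (-125 + (4 - 2 + 64 + 16 - 544))² = (-125 - 462)² = (-587)² = 344569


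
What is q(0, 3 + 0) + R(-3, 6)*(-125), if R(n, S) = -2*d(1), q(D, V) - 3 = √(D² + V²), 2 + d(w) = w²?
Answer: -244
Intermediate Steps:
d(w) = -2 + w²
q(D, V) = 3 + √(D² + V²)
R(n, S) = 2 (R(n, S) = -2*(-2 + 1²) = -2*(-2 + 1) = -2*(-1) = 2)
q(0, 3 + 0) + R(-3, 6)*(-125) = (3 + √(0² + (3 + 0)²)) + 2*(-125) = (3 + √(0 + 3²)) - 250 = (3 + √(0 + 9)) - 250 = (3 + √9) - 250 = (3 + 3) - 250 = 6 - 250 = -244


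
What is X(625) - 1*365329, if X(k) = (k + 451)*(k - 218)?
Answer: 72603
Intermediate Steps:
X(k) = (-218 + k)*(451 + k) (X(k) = (451 + k)*(-218 + k) = (-218 + k)*(451 + k))
X(625) - 1*365329 = (-98318 + 625**2 + 233*625) - 1*365329 = (-98318 + 390625 + 145625) - 365329 = 437932 - 365329 = 72603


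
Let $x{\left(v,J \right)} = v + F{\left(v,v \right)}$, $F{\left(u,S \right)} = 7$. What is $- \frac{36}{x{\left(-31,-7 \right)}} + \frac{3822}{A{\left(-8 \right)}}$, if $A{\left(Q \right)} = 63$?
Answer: $\frac{373}{6} \approx 62.167$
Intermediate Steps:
$x{\left(v,J \right)} = 7 + v$ ($x{\left(v,J \right)} = v + 7 = 7 + v$)
$- \frac{36}{x{\left(-31,-7 \right)}} + \frac{3822}{A{\left(-8 \right)}} = - \frac{36}{7 - 31} + \frac{3822}{63} = - \frac{36}{-24} + 3822 \cdot \frac{1}{63} = \left(-36\right) \left(- \frac{1}{24}\right) + \frac{182}{3} = \frac{3}{2} + \frac{182}{3} = \frac{373}{6}$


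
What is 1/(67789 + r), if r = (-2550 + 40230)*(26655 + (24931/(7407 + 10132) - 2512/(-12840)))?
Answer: 1876673/1885097612745709 ≈ 9.9553e-10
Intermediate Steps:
r = 1884970394959712/1876673 (r = 37680*(26655 + (24931/17539 - 2512*(-1/12840))) = 37680*(26655 + (24931*(1/17539) + 314/1605)) = 37680*(26655 + (24931/17539 + 314/1605)) = 37680*(26655 + 45521501/28150095) = 37680*(750386303726/28150095) = 1884970394959712/1876673 ≈ 1.0044e+9)
1/(67789 + r) = 1/(67789 + 1884970394959712/1876673) = 1/(1885097612745709/1876673) = 1876673/1885097612745709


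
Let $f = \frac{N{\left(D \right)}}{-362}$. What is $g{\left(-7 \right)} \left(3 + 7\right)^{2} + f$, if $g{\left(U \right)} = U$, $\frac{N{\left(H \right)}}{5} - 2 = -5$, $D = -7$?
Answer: $- \frac{253385}{362} \approx -699.96$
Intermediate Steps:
$N{\left(H \right)} = -15$ ($N{\left(H \right)} = 10 + 5 \left(-5\right) = 10 - 25 = -15$)
$f = \frac{15}{362}$ ($f = - \frac{15}{-362} = \left(-15\right) \left(- \frac{1}{362}\right) = \frac{15}{362} \approx 0.041436$)
$g{\left(-7 \right)} \left(3 + 7\right)^{2} + f = - 7 \left(3 + 7\right)^{2} + \frac{15}{362} = - 7 \cdot 10^{2} + \frac{15}{362} = \left(-7\right) 100 + \frac{15}{362} = -700 + \frac{15}{362} = - \frac{253385}{362}$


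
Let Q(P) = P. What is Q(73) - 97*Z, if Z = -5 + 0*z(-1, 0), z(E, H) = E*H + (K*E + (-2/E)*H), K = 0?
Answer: 558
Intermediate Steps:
z(E, H) = E*H - 2*H/E (z(E, H) = E*H + (0*E + (-2/E)*H) = E*H + (0 - 2*H/E) = E*H - 2*H/E)
Z = -5 (Z = -5 + 0*(0*(-2 + (-1)**2)/(-1)) = -5 + 0*(0*(-1)*(-2 + 1)) = -5 + 0*(0*(-1)*(-1)) = -5 + 0*0 = -5 + 0 = -5)
Q(73) - 97*Z = 73 - 97*(-5) = 73 + 485 = 558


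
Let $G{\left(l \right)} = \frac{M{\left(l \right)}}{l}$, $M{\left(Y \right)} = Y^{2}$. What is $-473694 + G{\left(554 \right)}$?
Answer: $-473140$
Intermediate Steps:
$G{\left(l \right)} = l$ ($G{\left(l \right)} = \frac{l^{2}}{l} = l$)
$-473694 + G{\left(554 \right)} = -473694 + 554 = -473140$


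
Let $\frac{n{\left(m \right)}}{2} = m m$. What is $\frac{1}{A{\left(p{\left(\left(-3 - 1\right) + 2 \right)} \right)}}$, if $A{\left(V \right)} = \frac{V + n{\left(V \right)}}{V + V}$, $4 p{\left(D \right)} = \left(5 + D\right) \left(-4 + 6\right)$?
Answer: $\frac{1}{2} \approx 0.5$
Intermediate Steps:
$p{\left(D \right)} = \frac{5}{2} + \frac{D}{2}$ ($p{\left(D \right)} = \frac{\left(5 + D\right) \left(-4 + 6\right)}{4} = \frac{\left(5 + D\right) 2}{4} = \frac{10 + 2 D}{4} = \frac{5}{2} + \frac{D}{2}$)
$n{\left(m \right)} = 2 m^{2}$ ($n{\left(m \right)} = 2 m m = 2 m^{2}$)
$A{\left(V \right)} = \frac{V + 2 V^{2}}{2 V}$ ($A{\left(V \right)} = \frac{V + 2 V^{2}}{V + V} = \frac{V + 2 V^{2}}{2 V}$)
$\frac{1}{A{\left(p{\left(\left(-3 - 1\right) + 2 \right)} \right)}} = \frac{1}{\frac{1}{2} + \left(\frac{5}{2} + \frac{\left(-3 - 1\right) + 2}{2}\right)} = \frac{1}{\frac{1}{2} + \left(\frac{5}{2} + \frac{-4 + 2}{2}\right)} = \frac{1}{\frac{1}{2} + \left(\frac{5}{2} + \frac{1}{2} \left(-2\right)\right)} = \frac{1}{\frac{1}{2} + \left(\frac{5}{2} - 1\right)} = \frac{1}{\frac{1}{2} + \frac{3}{2}} = \frac{1}{2}$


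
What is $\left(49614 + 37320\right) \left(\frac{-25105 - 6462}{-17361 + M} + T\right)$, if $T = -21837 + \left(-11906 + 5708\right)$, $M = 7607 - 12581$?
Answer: $- \frac{18143999718524}{7445} \approx -2.4371 \cdot 10^{9}$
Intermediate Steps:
$M = -4974$
$T = -28035$ ($T = -21837 - 6198 = -28035$)
$\left(49614 + 37320\right) \left(\frac{-25105 - 6462}{-17361 + M} + T\right) = \left(49614 + 37320\right) \left(\frac{-25105 - 6462}{-17361 - 4974} - 28035\right) = 86934 \left(- \frac{31567}{-22335} - 28035\right) = 86934 \left(\left(-31567\right) \left(- \frac{1}{22335}\right) - 28035\right) = 86934 \left(\frac{31567}{22335} - 28035\right) = 86934 \left(- \frac{626130158}{22335}\right) = - \frac{18143999718524}{7445}$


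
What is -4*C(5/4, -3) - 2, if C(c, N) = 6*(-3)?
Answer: 70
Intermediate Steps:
C(c, N) = -18
-4*C(5/4, -3) - 2 = -4*(-18) - 2 = 72 - 2 = 70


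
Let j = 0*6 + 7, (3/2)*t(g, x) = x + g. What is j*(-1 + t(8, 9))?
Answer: 217/3 ≈ 72.333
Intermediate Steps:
t(g, x) = 2*g/3 + 2*x/3 (t(g, x) = 2*(x + g)/3 = 2*(g + x)/3 = 2*g/3 + 2*x/3)
j = 7 (j = 0 + 7 = 7)
j*(-1 + t(8, 9)) = 7*(-1 + ((2/3)*8 + (2/3)*9)) = 7*(-1 + (16/3 + 6)) = 7*(-1 + 34/3) = 7*(31/3) = 217/3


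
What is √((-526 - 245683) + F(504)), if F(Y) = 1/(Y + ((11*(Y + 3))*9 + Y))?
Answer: 8*I*√1120568286383/17067 ≈ 496.19*I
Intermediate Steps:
F(Y) = 1/(297 + 101*Y) (F(Y) = 1/(Y + ((11*(3 + Y))*9 + Y)) = 1/(Y + ((33 + 11*Y)*9 + Y)) = 1/(Y + ((297 + 99*Y) + Y)) = 1/(Y + (297 + 100*Y)) = 1/(297 + 101*Y))
√((-526 - 245683) + F(504)) = √((-526 - 245683) + 1/(297 + 101*504)) = √(-246209 + 1/(297 + 50904)) = √(-246209 + 1/51201) = √(-12606147008/51201) = 8*I*√1120568286383/17067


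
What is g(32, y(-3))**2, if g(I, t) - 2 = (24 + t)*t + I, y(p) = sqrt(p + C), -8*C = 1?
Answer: -54191/64 + 3705*I*sqrt(2)/2 ≈ -846.73 + 2619.8*I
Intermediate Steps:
C = -1/8 (C = -1/8*1 = -1/8 ≈ -0.12500)
y(p) = sqrt(-1/8 + p) (y(p) = sqrt(p - 1/8) = sqrt(-1/8 + p))
g(I, t) = 2 + I + t*(24 + t) (g(I, t) = 2 + ((24 + t)*t + I) = 2 + (t*(24 + t) + I) = 2 + (I + t*(24 + t)) = 2 + I + t*(24 + t))
g(32, y(-3))**2 = (2 + 32 + (sqrt(-2 + 16*(-3))/4)**2 + 24*(sqrt(-2 + 16*(-3))/4))**2 = (2 + 32 + (sqrt(-2 - 48)/4)**2 + 24*(sqrt(-2 - 48)/4))**2 = (2 + 32 + (sqrt(-50)/4)**2 + 24*(sqrt(-50)/4))**2 = (2 + 32 + ((5*I*sqrt(2))/4)**2 + 24*((5*I*sqrt(2))/4))**2 = (2 + 32 + (5*I*sqrt(2)/4)**2 + 24*(5*I*sqrt(2)/4))**2 = (2 + 32 - 25/8 + 30*I*sqrt(2))**2 = (247/8 + 30*I*sqrt(2))**2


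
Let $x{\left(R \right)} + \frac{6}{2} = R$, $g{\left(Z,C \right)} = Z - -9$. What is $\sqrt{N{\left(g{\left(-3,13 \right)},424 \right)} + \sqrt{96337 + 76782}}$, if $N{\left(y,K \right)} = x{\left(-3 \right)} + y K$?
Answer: $\sqrt{2538 + \sqrt{173119}} \approx 54.351$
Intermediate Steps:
$g{\left(Z,C \right)} = 9 + Z$ ($g{\left(Z,C \right)} = Z + 9 = 9 + Z$)
$x{\left(R \right)} = -3 + R$
$N{\left(y,K \right)} = -6 + K y$ ($N{\left(y,K \right)} = \left(-3 - 3\right) + y K = -6 + K y$)
$\sqrt{N{\left(g{\left(-3,13 \right)},424 \right)} + \sqrt{96337 + 76782}} = \sqrt{\left(-6 + 424 \left(9 - 3\right)\right) + \sqrt{96337 + 76782}} = \sqrt{\left(-6 + 424 \cdot 6\right) + \sqrt{173119}} = \sqrt{\left(-6 + 2544\right) + \sqrt{173119}} = \sqrt{2538 + \sqrt{173119}}$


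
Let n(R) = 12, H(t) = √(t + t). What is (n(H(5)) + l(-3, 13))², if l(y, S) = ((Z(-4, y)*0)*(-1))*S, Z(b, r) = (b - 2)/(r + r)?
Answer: 144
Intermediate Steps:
H(t) = √2*√t (H(t) = √(2*t) = √2*√t)
Z(b, r) = (-2 + b)/(2*r) (Z(b, r) = (-2 + b)/((2*r)) = (-2 + b)*(1/(2*r)) = (-2 + b)/(2*r))
l(y, S) = 0 (l(y, S) = ((((-2 - 4)/(2*y))*0)*(-1))*S = ((((½)*(-6)/y)*0)*(-1))*S = ((-3/y*0)*(-1))*S = (0*(-1))*S = 0*S = 0)
(n(H(5)) + l(-3, 13))² = (12 + 0)² = 12² = 144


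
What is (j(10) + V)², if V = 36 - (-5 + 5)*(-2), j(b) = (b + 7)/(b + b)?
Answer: 543169/400 ≈ 1357.9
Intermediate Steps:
j(b) = (7 + b)/(2*b) (j(b) = (7 + b)/((2*b)) = (7 + b)*(1/(2*b)) = (7 + b)/(2*b))
V = 36 (V = 36 - 0*(-2) = 36 - 1*0 = 36 + 0 = 36)
(j(10) + V)² = ((½)*(7 + 10)/10 + 36)² = ((½)*(⅒)*17 + 36)² = (17/20 + 36)² = (737/20)² = 543169/400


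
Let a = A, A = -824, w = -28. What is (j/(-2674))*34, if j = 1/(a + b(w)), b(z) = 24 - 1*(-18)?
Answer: 1/61502 ≈ 1.6260e-5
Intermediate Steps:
b(z) = 42 (b(z) = 24 + 18 = 42)
a = -824
j = -1/782 (j = 1/(-824 + 42) = 1/(-782) = -1/782 ≈ -0.0012788)
(j/(-2674))*34 = -1/782/(-2674)*34 = -1/782*(-1/2674)*34 = (1/2091068)*34 = 1/61502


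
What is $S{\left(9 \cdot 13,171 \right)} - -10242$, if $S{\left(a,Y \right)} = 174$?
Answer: $10416$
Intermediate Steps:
$S{\left(9 \cdot 13,171 \right)} - -10242 = 174 - -10242 = 174 + 10242 = 10416$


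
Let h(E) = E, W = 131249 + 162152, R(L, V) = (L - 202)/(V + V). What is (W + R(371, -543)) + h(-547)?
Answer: 318039275/1086 ≈ 2.9285e+5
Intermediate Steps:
R(L, V) = (-202 + L)/(2*V) (R(L, V) = (-202 + L)/((2*V)) = (-202 + L)*(1/(2*V)) = (-202 + L)/(2*V))
W = 293401
(W + R(371, -543)) + h(-547) = (293401 + (½)*(-202 + 371)/(-543)) - 547 = (293401 + (½)*(-1/543)*169) - 547 = (293401 - 169/1086) - 547 = 318633317/1086 - 547 = 318039275/1086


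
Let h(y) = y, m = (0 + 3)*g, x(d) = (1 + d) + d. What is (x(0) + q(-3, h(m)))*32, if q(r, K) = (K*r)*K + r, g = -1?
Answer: -928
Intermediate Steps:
x(d) = 1 + 2*d
m = -3 (m = (0 + 3)*(-1) = 3*(-1) = -3)
q(r, K) = r + r*K² (q(r, K) = r*K² + r = r + r*K²)
(x(0) + q(-3, h(m)))*32 = ((1 + 2*0) - 3*(1 + (-3)²))*32 = ((1 + 0) - 3*(1 + 9))*32 = (1 - 3*10)*32 = (1 - 30)*32 = -29*32 = -928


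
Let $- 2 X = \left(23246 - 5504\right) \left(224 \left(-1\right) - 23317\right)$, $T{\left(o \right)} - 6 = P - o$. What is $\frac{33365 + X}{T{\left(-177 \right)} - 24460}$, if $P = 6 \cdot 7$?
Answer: $- \frac{208865576}{24235} \approx -8618.3$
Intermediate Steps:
$P = 42$
$T{\left(o \right)} = 48 - o$ ($T{\left(o \right)} = 6 - \left(-42 + o\right) = 48 - o$)
$X = 208832211$ ($X = - \frac{\left(23246 - 5504\right) \left(224 \left(-1\right) - 23317\right)}{2} = - \frac{17742 \left(-224 - 23317\right)}{2} = - \frac{17742 \left(-23541\right)}{2} = \left(- \frac{1}{2}\right) \left(-417664422\right) = 208832211$)
$\frac{33365 + X}{T{\left(-177 \right)} - 24460} = \frac{33365 + 208832211}{\left(48 - -177\right) - 24460} = \frac{208865576}{\left(48 + 177\right) - 24460} = \frac{208865576}{225 - 24460} = \frac{208865576}{-24235} = 208865576 \left(- \frac{1}{24235}\right) = - \frac{208865576}{24235}$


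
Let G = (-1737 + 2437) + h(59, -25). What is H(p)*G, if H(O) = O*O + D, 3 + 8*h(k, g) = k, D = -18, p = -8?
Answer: 32522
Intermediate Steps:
h(k, g) = -3/8 + k/8
H(O) = -18 + O² (H(O) = O*O - 18 = O² - 18 = -18 + O²)
G = 707 (G = (-1737 + 2437) + (-3/8 + (⅛)*59) = 700 + (-3/8 + 59/8) = 700 + 7 = 707)
H(p)*G = (-18 + (-8)²)*707 = (-18 + 64)*707 = 46*707 = 32522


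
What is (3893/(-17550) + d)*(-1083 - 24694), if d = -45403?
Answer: 20539797798911/17550 ≈ 1.1704e+9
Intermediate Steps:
(3893/(-17550) + d)*(-1083 - 24694) = (3893/(-17550) - 45403)*(-1083 - 24694) = (3893*(-1/17550) - 45403)*(-25777) = (-3893/17550 - 45403)*(-25777) = -796826543/17550*(-25777) = 20539797798911/17550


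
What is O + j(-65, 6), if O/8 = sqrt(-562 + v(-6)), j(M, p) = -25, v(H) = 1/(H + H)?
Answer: -25 + 4*I*sqrt(20235)/3 ≈ -25.0 + 189.67*I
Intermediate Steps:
v(H) = 1/(2*H)
O = 4*I*sqrt(20235)/3 (O = 8*sqrt(-562 + (1/2)/(-6)) = 8*sqrt(-562 + (1/2)*(-1/6)) = 8*sqrt(-562 - 1/12) = 8*sqrt(-6745/12) = 8*(I*sqrt(20235)/6) = 4*I*sqrt(20235)/3 ≈ 189.67*I)
O + j(-65, 6) = 4*I*sqrt(20235)/3 - 25 = -25 + 4*I*sqrt(20235)/3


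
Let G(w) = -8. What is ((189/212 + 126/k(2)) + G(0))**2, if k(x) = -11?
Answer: 1873937521/5438224 ≈ 344.59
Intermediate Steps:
((189/212 + 126/k(2)) + G(0))**2 = ((189/212 + 126/(-11)) - 8)**2 = ((189*(1/212) + 126*(-1/11)) - 8)**2 = ((189/212 - 126/11) - 8)**2 = (-24633/2332 - 8)**2 = (-43289/2332)**2 = 1873937521/5438224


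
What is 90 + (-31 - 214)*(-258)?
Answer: 63300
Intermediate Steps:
90 + (-31 - 214)*(-258) = 90 - 245*(-258) = 90 + 63210 = 63300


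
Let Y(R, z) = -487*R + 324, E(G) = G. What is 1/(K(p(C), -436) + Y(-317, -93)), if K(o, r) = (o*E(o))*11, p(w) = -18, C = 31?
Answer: 1/158267 ≈ 6.3184e-6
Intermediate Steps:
Y(R, z) = 324 - 487*R
K(o, r) = 11*o² (K(o, r) = (o*o)*11 = o²*11 = 11*o²)
1/(K(p(C), -436) + Y(-317, -93)) = 1/(11*(-18)² + (324 - 487*(-317))) = 1/(11*324 + (324 + 154379)) = 1/(3564 + 154703) = 1/158267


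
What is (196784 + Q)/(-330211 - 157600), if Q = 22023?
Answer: -218807/487811 ≈ -0.44855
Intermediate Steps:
(196784 + Q)/(-330211 - 157600) = (196784 + 22023)/(-330211 - 157600) = 218807/(-487811) = 218807*(-1/487811) = -218807/487811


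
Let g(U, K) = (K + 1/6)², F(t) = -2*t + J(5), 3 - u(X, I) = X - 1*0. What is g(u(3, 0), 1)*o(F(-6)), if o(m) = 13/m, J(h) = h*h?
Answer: 637/1332 ≈ 0.47823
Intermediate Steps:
J(h) = h²
u(X, I) = 3 - X (u(X, I) = 3 - (X - 1*0) = 3 - (X + 0) = 3 - X)
F(t) = 25 - 2*t (F(t) = -2*t + 5² = -2*t + 25 = 25 - 2*t)
g(U, K) = (⅙ + K)² (g(U, K) = (K + ⅙)² = (⅙ + K)²)
g(u(3, 0), 1)*o(F(-6)) = ((1 + 6*1)²/36)*(13/(25 - 2*(-6))) = ((1 + 6)²/36)*(13/(25 + 12)) = ((1/36)*7²)*(13/37) = ((1/36)*49)*(13*(1/37)) = (49/36)*(13/37) = 637/1332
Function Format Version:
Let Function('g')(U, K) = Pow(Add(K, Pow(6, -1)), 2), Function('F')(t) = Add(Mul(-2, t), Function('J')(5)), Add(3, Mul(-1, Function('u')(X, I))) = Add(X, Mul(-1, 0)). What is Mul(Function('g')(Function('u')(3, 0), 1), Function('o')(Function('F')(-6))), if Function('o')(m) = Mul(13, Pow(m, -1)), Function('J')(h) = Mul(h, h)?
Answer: Rational(637, 1332) ≈ 0.47823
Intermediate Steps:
Function('J')(h) = Pow(h, 2)
Function('u')(X, I) = Add(3, Mul(-1, X)) (Function('u')(X, I) = Add(3, Mul(-1, Add(X, Mul(-1, 0)))) = Add(3, Mul(-1, Add(X, 0))) = Add(3, Mul(-1, X)))
Function('F')(t) = Add(25, Mul(-2, t)) (Function('F')(t) = Add(Mul(-2, t), Pow(5, 2)) = Add(Mul(-2, t), 25) = Add(25, Mul(-2, t)))
Function('g')(U, K) = Pow(Add(Rational(1, 6), K), 2) (Function('g')(U, K) = Pow(Add(K, Rational(1, 6)), 2) = Pow(Add(Rational(1, 6), K), 2))
Mul(Function('g')(Function('u')(3, 0), 1), Function('o')(Function('F')(-6))) = Mul(Mul(Rational(1, 36), Pow(Add(1, Mul(6, 1)), 2)), Mul(13, Pow(Add(25, Mul(-2, -6)), -1))) = Mul(Mul(Rational(1, 36), Pow(Add(1, 6), 2)), Mul(13, Pow(Add(25, 12), -1))) = Mul(Mul(Rational(1, 36), Pow(7, 2)), Mul(13, Pow(37, -1))) = Mul(Mul(Rational(1, 36), 49), Mul(13, Rational(1, 37))) = Mul(Rational(49, 36), Rational(13, 37)) = Rational(637, 1332)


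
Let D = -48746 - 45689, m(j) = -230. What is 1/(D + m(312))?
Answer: -1/94665 ≈ -1.0564e-5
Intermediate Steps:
D = -94435
1/(D + m(312)) = 1/(-94435 - 230) = 1/(-94665) = -1/94665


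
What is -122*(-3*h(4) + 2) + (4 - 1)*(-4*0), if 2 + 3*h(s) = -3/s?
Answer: -1159/2 ≈ -579.50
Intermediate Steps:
h(s) = -⅔ - 1/s (h(s) = -⅔ + (-3/s)/3 = -⅔ - 1/s)
-122*(-3*h(4) + 2) + (4 - 1)*(-4*0) = -122*(-3*(-⅔ - 1/4) + 2) + (4 - 1)*(-4*0) = -122*(-3*(-⅔ - 1*¼) + 2) + 3*0 = -122*(-3*(-⅔ - ¼) + 2) + 0 = -122*(-3*(-11/12) + 2) + 0 = -122*(11/4 + 2) + 0 = -122*19/4 + 0 = -1159/2 + 0 = -1159/2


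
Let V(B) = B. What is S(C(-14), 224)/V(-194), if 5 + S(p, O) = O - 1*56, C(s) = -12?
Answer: -163/194 ≈ -0.84021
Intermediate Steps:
S(p, O) = -61 + O (S(p, O) = -5 + (O - 1*56) = -5 + (O - 56) = -5 + (-56 + O) = -61 + O)
S(C(-14), 224)/V(-194) = (-61 + 224)/(-194) = 163*(-1/194) = -163/194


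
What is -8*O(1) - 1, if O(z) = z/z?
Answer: -9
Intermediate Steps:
O(z) = 1
-8*O(1) - 1 = -8*1 - 1 = -8 - 1 = -9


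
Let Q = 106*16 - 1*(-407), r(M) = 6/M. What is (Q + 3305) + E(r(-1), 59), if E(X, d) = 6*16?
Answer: 5504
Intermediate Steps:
E(X, d) = 96
Q = 2103 (Q = 1696 + 407 = 2103)
(Q + 3305) + E(r(-1), 59) = (2103 + 3305) + 96 = 5408 + 96 = 5504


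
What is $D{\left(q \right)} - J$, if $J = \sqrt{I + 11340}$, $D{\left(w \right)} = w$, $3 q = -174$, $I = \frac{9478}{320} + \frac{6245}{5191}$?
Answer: $-58 - \frac{\sqrt{490245813470590}}{207640} \approx -164.63$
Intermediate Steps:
$I = \frac{25599349}{830560}$ ($I = 9478 \cdot \frac{1}{320} + 6245 \cdot \frac{1}{5191} = \frac{4739}{160} + \frac{6245}{5191} = \frac{25599349}{830560} \approx 30.822$)
$q = -58$ ($q = \frac{1}{3} \left(-174\right) = -58$)
$J = \frac{\sqrt{490245813470590}}{207640}$ ($J = \sqrt{\frac{25599349}{830560} + 11340} = \sqrt{\frac{9444149749}{830560}} = \frac{\sqrt{490245813470590}}{207640} \approx 106.63$)
$D{\left(q \right)} - J = -58 - \frac{\sqrt{490245813470590}}{207640}$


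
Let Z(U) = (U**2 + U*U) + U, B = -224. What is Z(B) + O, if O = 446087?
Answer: 546215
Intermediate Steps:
Z(U) = U + 2*U**2 (Z(U) = (U**2 + U**2) + U = 2*U**2 + U = U + 2*U**2)
Z(B) + O = -224*(1 + 2*(-224)) + 446087 = -224*(1 - 448) + 446087 = -224*(-447) + 446087 = 100128 + 446087 = 546215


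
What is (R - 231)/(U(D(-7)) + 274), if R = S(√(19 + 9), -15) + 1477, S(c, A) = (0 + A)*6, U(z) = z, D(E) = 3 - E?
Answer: 289/71 ≈ 4.0704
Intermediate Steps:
S(c, A) = 6*A (S(c, A) = A*6 = 6*A)
R = 1387 (R = 6*(-15) + 1477 = -90 + 1477 = 1387)
(R - 231)/(U(D(-7)) + 274) = (1387 - 231)/((3 - 1*(-7)) + 274) = 1156/((3 + 7) + 274) = 1156/(10 + 274) = 1156/284 = 1156*(1/284) = 289/71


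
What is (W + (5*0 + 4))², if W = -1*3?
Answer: 1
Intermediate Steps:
W = -3
(W + (5*0 + 4))² = (-3 + (5*0 + 4))² = (-3 + (0 + 4))² = (-3 + 4)² = 1² = 1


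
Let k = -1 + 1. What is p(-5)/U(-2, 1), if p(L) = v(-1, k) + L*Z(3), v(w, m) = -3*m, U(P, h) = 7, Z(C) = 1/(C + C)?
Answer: -5/42 ≈ -0.11905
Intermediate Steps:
Z(C) = 1/(2*C)
k = 0
p(L) = L/6 (p(L) = -3*0 + L*((1/2)/3) = 0 + L*((1/2)*(1/3)) = 0 + L*(1/6) = 0 + L/6 = L/6)
p(-5)/U(-2, 1) = ((1/6)*(-5))/7 = -5/6*1/7 = -5/42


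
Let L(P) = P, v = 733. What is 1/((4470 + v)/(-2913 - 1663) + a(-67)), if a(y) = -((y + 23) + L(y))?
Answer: 416/45703 ≈ 0.0091022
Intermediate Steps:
a(y) = -23 - 2*y (a(y) = -((y + 23) + y) = -((23 + y) + y) = -(23 + 2*y) = -23 - 2*y)
1/((4470 + v)/(-2913 - 1663) + a(-67)) = 1/((4470 + 733)/(-2913 - 1663) + (-23 - 2*(-67))) = 1/(5203/(-4576) + (-23 + 134)) = 1/(5203*(-1/4576) + 111) = 1/(-473/416 + 111) = 1/(45703/416) = 416/45703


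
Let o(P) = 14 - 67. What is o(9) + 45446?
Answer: 45393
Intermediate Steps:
o(P) = -53
o(9) + 45446 = -53 + 45446 = 45393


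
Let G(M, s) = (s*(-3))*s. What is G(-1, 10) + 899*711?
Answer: 638889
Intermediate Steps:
G(M, s) = -3*s² (G(M, s) = (-3*s)*s = -3*s²)
G(-1, 10) + 899*711 = -3*10² + 899*711 = -3*100 + 639189 = -300 + 639189 = 638889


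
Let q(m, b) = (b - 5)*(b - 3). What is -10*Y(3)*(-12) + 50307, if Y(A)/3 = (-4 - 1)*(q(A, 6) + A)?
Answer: 39507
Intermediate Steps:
q(m, b) = (-5 + b)*(-3 + b)
Y(A) = -45 - 15*A (Y(A) = 3*((-4 - 1)*((15 + 6**2 - 8*6) + A)) = 3*(-5*((15 + 36 - 48) + A)) = 3*(-5*(3 + A)) = 3*(-15 - 5*A) = -45 - 15*A)
-10*Y(3)*(-12) + 50307 = -10*(-45 - 15*3)*(-12) + 50307 = -10*(-45 - 45)*(-12) + 50307 = -10*(-90)*(-12) + 50307 = 900*(-12) + 50307 = -10800 + 50307 = 39507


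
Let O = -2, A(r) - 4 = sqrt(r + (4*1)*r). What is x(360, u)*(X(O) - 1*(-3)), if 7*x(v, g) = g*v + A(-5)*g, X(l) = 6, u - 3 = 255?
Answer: 120744 + 11610*I/7 ≈ 1.2074e+5 + 1658.6*I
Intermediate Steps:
u = 258 (u = 3 + 255 = 258)
A(r) = 4 + sqrt(5)*sqrt(r) (A(r) = 4 + sqrt(r + (4*1)*r) = 4 + sqrt(r + 4*r) = 4 + sqrt(5*r) = 4 + sqrt(5)*sqrt(r))
x(v, g) = g*v/7 + g*(4 + 5*I)/7 (x(v, g) = (g*v + (4 + sqrt(5)*sqrt(-5))*g)/7 = (g*v + (4 + sqrt(5)*(I*sqrt(5)))*g)/7 = (g*v + (4 + 5*I)*g)/7 = (g*v + g*(4 + 5*I))/7 = g*v/7 + g*(4 + 5*I)/7)
x(360, u)*(X(O) - 1*(-3)) = ((1/7)*258*(4 + 360 + 5*I))*(6 - 1*(-3)) = ((1/7)*258*(364 + 5*I))*(6 + 3) = (13416 + 1290*I/7)*9 = 120744 + 11610*I/7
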